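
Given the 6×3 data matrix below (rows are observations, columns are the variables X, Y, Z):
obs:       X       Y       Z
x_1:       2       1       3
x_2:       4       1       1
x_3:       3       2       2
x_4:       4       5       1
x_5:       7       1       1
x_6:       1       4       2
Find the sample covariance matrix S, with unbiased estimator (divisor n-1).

Step 1 — column means:
  mean(X) = (2 + 4 + 3 + 4 + 7 + 1) / 6 = 21/6 = 3.5
  mean(Y) = (1 + 1 + 2 + 5 + 1 + 4) / 6 = 14/6 = 2.3333
  mean(Z) = (3 + 1 + 2 + 1 + 1 + 2) / 6 = 10/6 = 1.6667

Step 2 — sample covariance S[i,j] = (1/(n-1)) · Σ_k (x_{k,i} - mean_i) · (x_{k,j} - mean_j), with n-1 = 5.
  S[X,X] = ((-1.5)·(-1.5) + (0.5)·(0.5) + (-0.5)·(-0.5) + (0.5)·(0.5) + (3.5)·(3.5) + (-2.5)·(-2.5)) / 5 = 21.5/5 = 4.3
  S[X,Y] = ((-1.5)·(-1.3333) + (0.5)·(-1.3333) + (-0.5)·(-0.3333) + (0.5)·(2.6667) + (3.5)·(-1.3333) + (-2.5)·(1.6667)) / 5 = -6/5 = -1.2
  S[X,Z] = ((-1.5)·(1.3333) + (0.5)·(-0.6667) + (-0.5)·(0.3333) + (0.5)·(-0.6667) + (3.5)·(-0.6667) + (-2.5)·(0.3333)) / 5 = -6/5 = -1.2
  S[Y,Y] = ((-1.3333)·(-1.3333) + (-1.3333)·(-1.3333) + (-0.3333)·(-0.3333) + (2.6667)·(2.6667) + (-1.3333)·(-1.3333) + (1.6667)·(1.6667)) / 5 = 15.3333/5 = 3.0667
  S[Y,Z] = ((-1.3333)·(1.3333) + (-1.3333)·(-0.6667) + (-0.3333)·(0.3333) + (2.6667)·(-0.6667) + (-1.3333)·(-0.6667) + (1.6667)·(0.3333)) / 5 = -1.3333/5 = -0.2667
  S[Z,Z] = ((1.3333)·(1.3333) + (-0.6667)·(-0.6667) + (0.3333)·(0.3333) + (-0.6667)·(-0.6667) + (-0.6667)·(-0.6667) + (0.3333)·(0.3333)) / 5 = 3.3333/5 = 0.6667

S is symmetric (S[j,i] = S[i,j]). Assembling:

S = [[4.3, -1.2, -1.2],
 [-1.2, 3.0667, -0.2667],
 [-1.2, -0.2667, 0.6667]]


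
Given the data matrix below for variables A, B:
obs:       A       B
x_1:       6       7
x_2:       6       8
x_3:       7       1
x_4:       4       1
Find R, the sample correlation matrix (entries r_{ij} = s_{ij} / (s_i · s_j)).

Step 1 — column means:
  mean(A) = (6 + 6 + 7 + 4) / 4 = 23/4 = 5.75
  mean(B) = (7 + 8 + 1 + 1) / 4 = 17/4 = 4.25

Step 2 — sample variances and covariances s[i,j] = (1/(n-1)) · Σ_k (x_{k,i} - mean_i) · (x_{k,j} - mean_j), with n-1 = 3:
  s[A,A] = ((0.25)·(0.25) + (0.25)·(0.25) + (1.25)·(1.25) + (-1.75)·(-1.75)) / 3 = 4.75/3 = 1.5833
  s[A,B] = ((0.25)·(2.75) + (0.25)·(3.75) + (1.25)·(-3.25) + (-1.75)·(-3.25)) / 3 = 3.25/3 = 1.0833
  s[B,B] = ((2.75)·(2.75) + (3.75)·(3.75) + (-3.25)·(-3.25) + (-3.25)·(-3.25)) / 3 = 42.75/3 = 14.25
  Sample standard deviations s_i = √(s[i,i]):
  s(A) = √(1.5833) = 1.2583
  s(B) = √(14.25) = 3.7749

Step 3 — r_{ij} = s_{ij} / (s_i · s_j):
  r[A,A] = 1 (diagonal).
  r[A,B] = 1.0833 / (1.2583 · 3.7749) = 1.0833 / 4.75 = 0.2281
  r[B,B] = 1 (diagonal).

R is symmetric with unit diagonal. Assembling:

R = [[1, 0.2281],
 [0.2281, 1]]


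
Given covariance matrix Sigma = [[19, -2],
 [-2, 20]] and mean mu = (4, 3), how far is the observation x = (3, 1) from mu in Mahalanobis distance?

Step 1 — centre the observation: (x - mu) = (-1, -2).

Step 2 — invert Sigma. det(Sigma) = 19·20 - (-2)² = 376.
  Sigma^{-1} = (1/det) · [[d, -b], [-b, a]] = [[0.0532, 0.0053],
 [0.0053, 0.0505]].

Step 3 — form the quadratic (x - mu)^T · Sigma^{-1} · (x - mu):
  Sigma^{-1} · (x - mu) = (-0.0638, -0.1064).
  (x - mu)^T · [Sigma^{-1} · (x - mu)] = (-1)·(-0.0638) + (-2)·(-0.1064) = 0.2766.

Step 4 — take square root: d = √(0.2766) ≈ 0.5259.

d(x, mu) = √(0.2766) ≈ 0.5259


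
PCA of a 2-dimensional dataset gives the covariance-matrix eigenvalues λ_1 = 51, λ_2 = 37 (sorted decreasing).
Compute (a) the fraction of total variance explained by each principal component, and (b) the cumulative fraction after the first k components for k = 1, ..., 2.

Step 1 — total variance = trace(Sigma) = Σ λ_i = 51 + 37 = 88.

Step 2 — fraction explained by component i = λ_i / Σ λ:
  PC1: 51/88 = 0.5795
  PC2: 37/88 = 0.4205

Step 3 — cumulative fraction after k components = (λ_1 + ... + λ_k) / Σ λ:
  k = 1: 51/88 = 0.5795
  k = 2: (51 + 37)/88 = 88/88 = 1

Summary (fraction, with percent):

explained: PC1 0.5795 (57.95%), PC2 0.4205 (42.05%);  cumulative: 0.5795, 1


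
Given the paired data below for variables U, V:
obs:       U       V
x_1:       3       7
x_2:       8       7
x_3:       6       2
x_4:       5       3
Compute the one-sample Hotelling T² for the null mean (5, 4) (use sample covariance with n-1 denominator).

Step 1 — sample mean vector:
  mean(U) = (3 + 8 + 6 + 5) / 4 = 22/4 = 5.5
  mean(V) = (7 + 7 + 2 + 3) / 4 = 19/4 = 4.75
  x̄ = (5.5, 4.75),  deviation x̄ - mu_0 = (5.5, 4.75) - (5, 4) = (0.5, 0.75).

Step 2 — sample covariance matrix, S[i,j] = (1/(n-1)) · Σ_k (x_{k,i} - mean_i) · (x_{k,j} - mean_j), divisor n-1 = 3:
  S[U,U] = ((-2.5)·(-2.5) + (2.5)·(2.5) + (0.5)·(0.5) + (-0.5)·(-0.5)) / 3 = 13/3 = 4.3333
  S[U,V] = ((-2.5)·(2.25) + (2.5)·(2.25) + (0.5)·(-2.75) + (-0.5)·(-1.75)) / 3 = -0.5/3 = -0.1667
  S[V,V] = ((2.25)·(2.25) + (2.25)·(2.25) + (-2.75)·(-2.75) + (-1.75)·(-1.75)) / 3 = 20.75/3 = 6.9167
  S = [[4.3333, -0.1667],
 [-0.1667, 6.9167]].

Step 3 — invert S. det(S) = 4.3333·6.9167 - (-0.1667)² = 29.9444.
  S^{-1} = (1/det) · [[d, -b], [-b, a]] = [[0.231, 0.0056],
 [0.0056, 0.1447]].

Step 4 — quadratic form (x̄ - mu_0)^T · S^{-1} · (x̄ - mu_0):
  S^{-1} · (x̄ - mu_0) = (0.1197, 0.1113),
  (x̄ - mu_0)^T · [...] = (0.5)·(0.1197) + (0.75)·(0.1113) = 0.1433.

Step 5 — scale by n: T² = 4 · 0.1433 = 0.5733.

T² ≈ 0.5733


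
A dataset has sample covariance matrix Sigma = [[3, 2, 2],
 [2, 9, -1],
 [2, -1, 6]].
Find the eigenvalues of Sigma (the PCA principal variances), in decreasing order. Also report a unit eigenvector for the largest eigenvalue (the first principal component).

Step 1 — characteristic polynomial p(λ) = det(λI - Sigma) = λ³ - tr·λ² + c_1·λ - det, where tr = trace, c_1 = sum of the principal 2×2 minors, det = det(Sigma):
  tr = 3 + 9 + 6 = 18,
  c_1 = (3·9 - (2)²) + (3·6 - (2)²) + (9·6 - (-1)²) = 23 + 14 + 53 = 90,
  det = 3·(9·6 - (-1)²) - (2)·((2)·6 - (-1)·(2)) + (2)·((2)·(-1) - 9·(2)) = 3·(53) - (2)·(14) + (2)·(-20) = 91.
  So p(λ) = λ³ - 18λ² + 90λ - 91.
Step 2 — look for an integer root (rational root theorem: any rational root is an integer divisor of 91). Testing λ = 7:
  p(7) = 343 - 882 + 630 - 91 = 0  ✓
  Dividing out (λ - 7): p(λ) = (λ - 7)(λ² - 11λ + 13).
Step 3 — remaining eigenvalues from the quadratic λ² - 11λ + 13 = 0:
  Δ = 11² - 4·13 = 121 - 52 = 69,  λ = (11 ± √69)/2 = (11 ± 8.3066)/2 ≈ 9.6533 or 1.3467.
  Sorted: λ_1 = 9.6533,  λ_2 = 7,  λ_3 = 1.3467  (check: sum = 18 = tr ✓).

Step 4 — unit eigenvector for λ_1 ≈ 9.6533: v spans the null space of (Sigma - λ_1 I), whose rows are
  r_1 = (-6.6533, 2, 2),  r_2 = (2, -0.6533, -1),  r_3 = (2, -1, -3.6533).
  v is orthogonal to every row, so take v ∝ r_1 × r_2 = ((2)·(-1) - (2)·(-0.6533), (2)·(2) - (-6.6533)·(-1), (-6.6533)·(-0.6533) - (2)·(2)) ≈ (-0.6934, -2.6533, 0.3467).
  Rescale (multiply by -1 so the first nonzero entry is positive): u = (0.6934, 2.6533, -0.3467).
  ||u|| = √((0.6934)² + (2.6533)² + (-0.3467)²) = √(7.641) ≈ 2.7642,  v_1 = u/||u|| ≈ (0.2508, 0.9599, -0.1254) (||v_1|| = 1).

λ_1 = 9.6533,  λ_2 = 7,  λ_3 = 1.3467;  v_1 ≈ (0.2508, 0.9599, -0.1254)


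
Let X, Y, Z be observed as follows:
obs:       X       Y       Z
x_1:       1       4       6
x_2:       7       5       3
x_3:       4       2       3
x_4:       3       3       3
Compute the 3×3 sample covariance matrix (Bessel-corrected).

Step 1 — column means:
  mean(X) = (1 + 7 + 4 + 3) / 4 = 15/4 = 3.75
  mean(Y) = (4 + 5 + 2 + 3) / 4 = 14/4 = 3.5
  mean(Z) = (6 + 3 + 3 + 3) / 4 = 15/4 = 3.75

Step 2 — sample covariance S[i,j] = (1/(n-1)) · Σ_k (x_{k,i} - mean_i) · (x_{k,j} - mean_j), with n-1 = 3.
  S[X,X] = ((-2.75)·(-2.75) + (3.25)·(3.25) + (0.25)·(0.25) + (-0.75)·(-0.75)) / 3 = 18.75/3 = 6.25
  S[X,Y] = ((-2.75)·(0.5) + (3.25)·(1.5) + (0.25)·(-1.5) + (-0.75)·(-0.5)) / 3 = 3.5/3 = 1.1667
  S[X,Z] = ((-2.75)·(2.25) + (3.25)·(-0.75) + (0.25)·(-0.75) + (-0.75)·(-0.75)) / 3 = -8.25/3 = -2.75
  S[Y,Y] = ((0.5)·(0.5) + (1.5)·(1.5) + (-1.5)·(-1.5) + (-0.5)·(-0.5)) / 3 = 5/3 = 1.6667
  S[Y,Z] = ((0.5)·(2.25) + (1.5)·(-0.75) + (-1.5)·(-0.75) + (-0.5)·(-0.75)) / 3 = 1.5/3 = 0.5
  S[Z,Z] = ((2.25)·(2.25) + (-0.75)·(-0.75) + (-0.75)·(-0.75) + (-0.75)·(-0.75)) / 3 = 6.75/3 = 2.25

S is symmetric (S[j,i] = S[i,j]). Assembling:

S = [[6.25, 1.1667, -2.75],
 [1.1667, 1.6667, 0.5],
 [-2.75, 0.5, 2.25]]


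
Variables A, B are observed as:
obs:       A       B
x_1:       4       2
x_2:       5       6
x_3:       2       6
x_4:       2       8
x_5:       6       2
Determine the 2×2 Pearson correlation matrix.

Step 1 — column means:
  mean(A) = (4 + 5 + 2 + 2 + 6) / 5 = 19/5 = 3.8
  mean(B) = (2 + 6 + 6 + 8 + 2) / 5 = 24/5 = 4.8

Step 2 — sample variances and covariances s[i,j] = (1/(n-1)) · Σ_k (x_{k,i} - mean_i) · (x_{k,j} - mean_j), with n-1 = 4:
  s[A,A] = ((0.2)·(0.2) + (1.2)·(1.2) + (-1.8)·(-1.8) + (-1.8)·(-1.8) + (2.2)·(2.2)) / 4 = 12.8/4 = 3.2
  s[A,B] = ((0.2)·(-2.8) + (1.2)·(1.2) + (-1.8)·(1.2) + (-1.8)·(3.2) + (2.2)·(-2.8)) / 4 = -13.2/4 = -3.3
  s[B,B] = ((-2.8)·(-2.8) + (1.2)·(1.2) + (1.2)·(1.2) + (3.2)·(3.2) + (-2.8)·(-2.8)) / 4 = 28.8/4 = 7.2
  Sample standard deviations s_i = √(s[i,i]):
  s(A) = √(3.2) = 1.7889
  s(B) = √(7.2) = 2.6833

Step 3 — r_{ij} = s_{ij} / (s_i · s_j):
  r[A,A] = 1 (diagonal).
  r[A,B] = -3.3 / (1.7889 · 2.6833) = -3.3 / 4.8 = -0.6875
  r[B,B] = 1 (diagonal).

R is symmetric with unit diagonal. Assembling:

R = [[1, -0.6875],
 [-0.6875, 1]]


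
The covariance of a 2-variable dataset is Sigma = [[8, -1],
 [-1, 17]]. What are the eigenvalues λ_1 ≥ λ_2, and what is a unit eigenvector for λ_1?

Step 1 — characteristic polynomial of 2×2 Sigma:
  det(Sigma - λI) = λ² - trace · λ + det = 0.
  trace = 8 + 17 = 25, det = 8·17 - (-1)² = 135.
Step 2 — discriminant:
  Δ = trace² - 4·det = 625 - 540 = 85.
Step 3 — eigenvalues:
  λ = (trace ± √Δ)/2 = (25 ± 9.2195)/2,
  λ_1 = 17.1098,  λ_2 = 7.8902.

Step 4 — unit eigenvector for λ_1: solve (Sigma - λ_1 I)v = 0. First row:
  (8 - 17.1098)·v_x + (-1)·v_y = 0, i.e. (-9.1098)·v_x + (-1)·v_y = 0,
  so v ∝ (b, λ_1 - a) = (-1, 9.1098); multiply by -1 so the first entry is positive: u = (1, -9.1098).
  ||u|| = √((1)² + (-9.1098)²) = √(83.988) ≈ 9.1645,
  v_1 = u/||u|| ≈ (0.1091, -0.994) (||v_1|| = 1).

λ_1 = 17.1098,  λ_2 = 7.8902;  v_1 ≈ (0.1091, -0.994)


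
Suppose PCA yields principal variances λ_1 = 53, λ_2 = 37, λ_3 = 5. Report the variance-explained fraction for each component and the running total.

Step 1 — total variance = trace(Sigma) = Σ λ_i = 53 + 37 + 5 = 95.

Step 2 — fraction explained by component i = λ_i / Σ λ:
  PC1: 53/95 = 0.5579
  PC2: 37/95 = 0.3895
  PC3: 5/95 = 0.0526

Step 3 — cumulative fraction after k components = (λ_1 + ... + λ_k) / Σ λ:
  k = 1: 53/95 = 0.5579
  k = 2: (53 + 37)/95 = 90/95 = 0.9474
  k = 3: (53 + 37 + 5)/95 = 95/95 = 1

Summary (fraction, with percent):

explained: PC1 0.5579 (55.79%), PC2 0.3895 (38.95%), PC3 0.0526 (5.26%);  cumulative: 0.5579, 0.9474, 1


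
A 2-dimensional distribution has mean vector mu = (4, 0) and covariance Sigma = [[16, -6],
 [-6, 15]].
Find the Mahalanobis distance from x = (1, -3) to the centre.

Step 1 — centre the observation: (x - mu) = (-3, -3).

Step 2 — invert Sigma. det(Sigma) = 16·15 - (-6)² = 204.
  Sigma^{-1} = (1/det) · [[d, -b], [-b, a]] = [[0.0735, 0.0294],
 [0.0294, 0.0784]].

Step 3 — form the quadratic (x - mu)^T · Sigma^{-1} · (x - mu):
  Sigma^{-1} · (x - mu) = (-0.3088, -0.3235).
  (x - mu)^T · [Sigma^{-1} · (x - mu)] = (-3)·(-0.3088) + (-3)·(-0.3235) = 1.8971.

Step 4 — take square root: d = √(1.8971) ≈ 1.3773.

d(x, mu) = √(1.8971) ≈ 1.3773


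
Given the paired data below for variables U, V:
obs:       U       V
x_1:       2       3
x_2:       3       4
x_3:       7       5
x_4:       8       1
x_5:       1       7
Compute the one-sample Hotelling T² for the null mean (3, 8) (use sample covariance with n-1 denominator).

Step 1 — sample mean vector:
  mean(U) = (2 + 3 + 7 + 8 + 1) / 5 = 21/5 = 4.2
  mean(V) = (3 + 4 + 5 + 1 + 7) / 5 = 20/5 = 4
  x̄ = (4.2, 4),  deviation x̄ - mu_0 = (4.2, 4) - (3, 8) = (1.2, -4).

Step 2 — sample covariance matrix, S[i,j] = (1/(n-1)) · Σ_k (x_{k,i} - mean_i) · (x_{k,j} - mean_j), divisor n-1 = 4:
  S[U,U] = ((-2.2)·(-2.2) + (-1.2)·(-1.2) + (2.8)·(2.8) + (3.8)·(3.8) + (-3.2)·(-3.2)) / 4 = 38.8/4 = 9.7
  S[U,V] = ((-2.2)·(-1) + (-1.2)·(0) + (2.8)·(1) + (3.8)·(-3) + (-3.2)·(3)) / 4 = -16/4 = -4
  S[V,V] = ((-1)·(-1) + (0)·(0) + (1)·(1) + (-3)·(-3) + (3)·(3)) / 4 = 20/4 = 5
  S = [[9.7, -4],
 [-4, 5]].

Step 3 — invert S. det(S) = 9.7·5 - (-4)² = 32.5.
  S^{-1} = (1/det) · [[d, -b], [-b, a]] = [[0.1538, 0.1231],
 [0.1231, 0.2985]].

Step 4 — quadratic form (x̄ - mu_0)^T · S^{-1} · (x̄ - mu_0):
  S^{-1} · (x̄ - mu_0) = (-0.3077, -1.0462),
  (x̄ - mu_0)^T · [...] = (1.2)·(-0.3077) + (-4)·(-1.0462) = 3.8154.

Step 5 — scale by n: T² = 5 · 3.8154 = 19.0769.

T² ≈ 19.0769


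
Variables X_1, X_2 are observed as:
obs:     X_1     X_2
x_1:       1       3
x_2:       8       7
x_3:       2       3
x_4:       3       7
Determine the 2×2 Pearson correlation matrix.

Step 1 — column means:
  mean(X_1) = (1 + 8 + 2 + 3) / 4 = 14/4 = 3.5
  mean(X_2) = (3 + 7 + 3 + 7) / 4 = 20/4 = 5

Step 2 — sample variances and covariances s[i,j] = (1/(n-1)) · Σ_k (x_{k,i} - mean_i) · (x_{k,j} - mean_j), with n-1 = 3:
  s[X_1,X_1] = ((-2.5)·(-2.5) + (4.5)·(4.5) + (-1.5)·(-1.5) + (-0.5)·(-0.5)) / 3 = 29/3 = 9.6667
  s[X_1,X_2] = ((-2.5)·(-2) + (4.5)·(2) + (-1.5)·(-2) + (-0.5)·(2)) / 3 = 16/3 = 5.3333
  s[X_2,X_2] = ((-2)·(-2) + (2)·(2) + (-2)·(-2) + (2)·(2)) / 3 = 16/3 = 5.3333
  Sample standard deviations s_i = √(s[i,i]):
  s(X_1) = √(9.6667) = 3.1091
  s(X_2) = √(5.3333) = 2.3094

Step 3 — r_{ij} = s_{ij} / (s_i · s_j):
  r[X_1,X_1] = 1 (diagonal).
  r[X_1,X_2] = 5.3333 / (3.1091 · 2.3094) = 5.3333 / 7.1802 = 0.7428
  r[X_2,X_2] = 1 (diagonal).

R is symmetric with unit diagonal. Assembling:

R = [[1, 0.7428],
 [0.7428, 1]]


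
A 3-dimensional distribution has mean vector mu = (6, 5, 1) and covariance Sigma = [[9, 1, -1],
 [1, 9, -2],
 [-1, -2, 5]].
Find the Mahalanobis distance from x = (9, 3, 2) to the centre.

Step 1 — centre the observation: (x - mu) = (3, -2, 1).

Step 2 — invert Sigma (cofactor / det for 3×3, or solve directly):
  Sigma^{-1} = [[0.1142, -0.0084, 0.0195],
 [-0.0084, 0.1226, 0.0474],
 [0.0195, 0.0474, 0.2228]].

Step 3 — form the quadratic (x - mu)^T · Sigma^{-1} · (x - mu):
  Sigma^{-1} · (x - mu) = (0.3788, -0.2228, 0.1866).
  (x - mu)^T · [Sigma^{-1} · (x - mu)] = (3)·(0.3788) + (-2)·(-0.2228) + (1)·(0.1866) = 1.7688.

Step 4 — take square root: d = √(1.7688) ≈ 1.33.

d(x, mu) = √(1.7688) ≈ 1.33


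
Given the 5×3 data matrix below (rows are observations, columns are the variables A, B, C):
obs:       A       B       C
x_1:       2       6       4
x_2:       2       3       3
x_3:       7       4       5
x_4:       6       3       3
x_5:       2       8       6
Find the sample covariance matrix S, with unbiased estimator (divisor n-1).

Step 1 — column means:
  mean(A) = (2 + 2 + 7 + 6 + 2) / 5 = 19/5 = 3.8
  mean(B) = (6 + 3 + 4 + 3 + 8) / 5 = 24/5 = 4.8
  mean(C) = (4 + 3 + 5 + 3 + 6) / 5 = 21/5 = 4.2

Step 2 — sample covariance S[i,j] = (1/(n-1)) · Σ_k (x_{k,i} - mean_i) · (x_{k,j} - mean_j), with n-1 = 4.
  S[A,A] = ((-1.8)·(-1.8) + (-1.8)·(-1.8) + (3.2)·(3.2) + (2.2)·(2.2) + (-1.8)·(-1.8)) / 4 = 24.8/4 = 6.2
  S[A,B] = ((-1.8)·(1.2) + (-1.8)·(-1.8) + (3.2)·(-0.8) + (2.2)·(-1.8) + (-1.8)·(3.2)) / 4 = -11.2/4 = -2.8
  S[A,C] = ((-1.8)·(-0.2) + (-1.8)·(-1.2) + (3.2)·(0.8) + (2.2)·(-1.2) + (-1.8)·(1.8)) / 4 = -0.8/4 = -0.2
  S[B,B] = ((1.2)·(1.2) + (-1.8)·(-1.8) + (-0.8)·(-0.8) + (-1.8)·(-1.8) + (3.2)·(3.2)) / 4 = 18.8/4 = 4.7
  S[B,C] = ((1.2)·(-0.2) + (-1.8)·(-1.2) + (-0.8)·(0.8) + (-1.8)·(-1.2) + (3.2)·(1.8)) / 4 = 9.2/4 = 2.3
  S[C,C] = ((-0.2)·(-0.2) + (-1.2)·(-1.2) + (0.8)·(0.8) + (-1.2)·(-1.2) + (1.8)·(1.8)) / 4 = 6.8/4 = 1.7

S is symmetric (S[j,i] = S[i,j]). Assembling:

S = [[6.2, -2.8, -0.2],
 [-2.8, 4.7, 2.3],
 [-0.2, 2.3, 1.7]]


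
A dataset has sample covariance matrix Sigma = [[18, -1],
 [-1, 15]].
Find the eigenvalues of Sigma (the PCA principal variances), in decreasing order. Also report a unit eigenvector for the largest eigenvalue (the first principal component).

Step 1 — characteristic polynomial of 2×2 Sigma:
  det(Sigma - λI) = λ² - trace · λ + det = 0.
  trace = 18 + 15 = 33, det = 18·15 - (-1)² = 269.
Step 2 — discriminant:
  Δ = trace² - 4·det = 1089 - 1076 = 13.
Step 3 — eigenvalues:
  λ = (trace ± √Δ)/2 = (33 ± 3.6056)/2,
  λ_1 = 18.3028,  λ_2 = 14.6972.

Step 4 — unit eigenvector for λ_1: solve (Sigma - λ_1 I)v = 0. First row:
  (18 - 18.3028)·v_x + (-1)·v_y = 0, i.e. (-0.3028)·v_x + (-1)·v_y = 0,
  so v ∝ (b, λ_1 - a) = (-1, 0.3028); multiply by -1 so the first entry is positive: u = (1, -0.3028).
  ||u|| = √((1)² + (-0.3028)²) = √(1.0917) ≈ 1.0448,
  v_1 = u/||u|| ≈ (0.9571, -0.2898) (||v_1|| = 1).

λ_1 = 18.3028,  λ_2 = 14.6972;  v_1 ≈ (0.9571, -0.2898)


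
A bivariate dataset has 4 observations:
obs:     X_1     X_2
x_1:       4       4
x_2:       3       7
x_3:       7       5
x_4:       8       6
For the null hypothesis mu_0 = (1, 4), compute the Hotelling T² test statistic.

Step 1 — sample mean vector:
  mean(X_1) = (4 + 3 + 7 + 8) / 4 = 22/4 = 5.5
  mean(X_2) = (4 + 7 + 5 + 6) / 4 = 22/4 = 5.5
  x̄ = (5.5, 5.5),  deviation x̄ - mu_0 = (5.5, 5.5) - (1, 4) = (4.5, 1.5).

Step 2 — sample covariance matrix, S[i,j] = (1/(n-1)) · Σ_k (x_{k,i} - mean_i) · (x_{k,j} - mean_j), divisor n-1 = 3:
  S[X_1,X_1] = ((-1.5)·(-1.5) + (-2.5)·(-2.5) + (1.5)·(1.5) + (2.5)·(2.5)) / 3 = 17/3 = 5.6667
  S[X_1,X_2] = ((-1.5)·(-1.5) + (-2.5)·(1.5) + (1.5)·(-0.5) + (2.5)·(0.5)) / 3 = -1/3 = -0.3333
  S[X_2,X_2] = ((-1.5)·(-1.5) + (1.5)·(1.5) + (-0.5)·(-0.5) + (0.5)·(0.5)) / 3 = 5/3 = 1.6667
  S = [[5.6667, -0.3333],
 [-0.3333, 1.6667]].

Step 3 — invert S. det(S) = 5.6667·1.6667 - (-0.3333)² = 9.3333.
  S^{-1} = (1/det) · [[d, -b], [-b, a]] = [[0.1786, 0.0357],
 [0.0357, 0.6071]].

Step 4 — quadratic form (x̄ - mu_0)^T · S^{-1} · (x̄ - mu_0):
  S^{-1} · (x̄ - mu_0) = (0.8571, 1.0714),
  (x̄ - mu_0)^T · [...] = (4.5)·(0.8571) + (1.5)·(1.0714) = 5.4643.

Step 5 — scale by n: T² = 4 · 5.4643 = 21.8571.

T² ≈ 21.8571


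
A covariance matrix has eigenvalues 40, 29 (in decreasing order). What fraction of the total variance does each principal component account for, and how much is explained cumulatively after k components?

Step 1 — total variance = trace(Sigma) = Σ λ_i = 40 + 29 = 69.

Step 2 — fraction explained by component i = λ_i / Σ λ:
  PC1: 40/69 = 0.5797
  PC2: 29/69 = 0.4203

Step 3 — cumulative fraction after k components = (λ_1 + ... + λ_k) / Σ λ:
  k = 1: 40/69 = 0.5797
  k = 2: (40 + 29)/69 = 69/69 = 1

Summary (fraction, with percent):

explained: PC1 0.5797 (57.97%), PC2 0.4203 (42.03%);  cumulative: 0.5797, 1


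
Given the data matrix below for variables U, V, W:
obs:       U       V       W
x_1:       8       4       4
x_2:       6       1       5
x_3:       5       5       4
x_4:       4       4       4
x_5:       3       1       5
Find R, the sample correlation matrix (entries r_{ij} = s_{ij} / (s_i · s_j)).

Step 1 — column means:
  mean(U) = (8 + 6 + 5 + 4 + 3) / 5 = 26/5 = 5.2
  mean(V) = (4 + 1 + 5 + 4 + 1) / 5 = 15/5 = 3
  mean(W) = (4 + 5 + 4 + 4 + 5) / 5 = 22/5 = 4.4

Step 2 — sample variances and covariances s[i,j] = (1/(n-1)) · Σ_k (x_{k,i} - mean_i) · (x_{k,j} - mean_j), with n-1 = 4:
  s[U,U] = ((2.8)·(2.8) + (0.8)·(0.8) + (-0.2)·(-0.2) + (-1.2)·(-1.2) + (-2.2)·(-2.2)) / 4 = 14.8/4 = 3.7
  s[U,V] = ((2.8)·(1) + (0.8)·(-2) + (-0.2)·(2) + (-1.2)·(1) + (-2.2)·(-2)) / 4 = 4/4 = 1
  s[U,W] = ((2.8)·(-0.4) + (0.8)·(0.6) + (-0.2)·(-0.4) + (-1.2)·(-0.4) + (-2.2)·(0.6)) / 4 = -1.4/4 = -0.35
  s[V,V] = ((1)·(1) + (-2)·(-2) + (2)·(2) + (1)·(1) + (-2)·(-2)) / 4 = 14/4 = 3.5
  s[V,W] = ((1)·(-0.4) + (-2)·(0.6) + (2)·(-0.4) + (1)·(-0.4) + (-2)·(0.6)) / 4 = -4/4 = -1
  s[W,W] = ((-0.4)·(-0.4) + (0.6)·(0.6) + (-0.4)·(-0.4) + (-0.4)·(-0.4) + (0.6)·(0.6)) / 4 = 1.2/4 = 0.3
  Sample standard deviations s_i = √(s[i,i]):
  s(U) = √(3.7) = 1.9235
  s(V) = √(3.5) = 1.8708
  s(W) = √(0.3) = 0.5477

Step 3 — r_{ij} = s_{ij} / (s_i · s_j):
  r[U,U] = 1 (diagonal).
  r[U,V] = 1 / (1.9235 · 1.8708) = 1 / 3.5986 = 0.2779
  r[U,W] = -0.35 / (1.9235 · 0.5477) = -0.35 / 1.0536 = -0.3322
  r[V,V] = 1 (diagonal).
  r[V,W] = -1 / (1.8708 · 0.5477) = -1 / 1.0247 = -0.9759
  r[W,W] = 1 (diagonal).

R is symmetric with unit diagonal. Assembling:

R = [[1, 0.2779, -0.3322],
 [0.2779, 1, -0.9759],
 [-0.3322, -0.9759, 1]]


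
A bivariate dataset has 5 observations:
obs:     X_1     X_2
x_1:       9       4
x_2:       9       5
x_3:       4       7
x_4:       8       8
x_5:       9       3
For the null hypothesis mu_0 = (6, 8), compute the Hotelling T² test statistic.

Step 1 — sample mean vector:
  mean(X_1) = (9 + 9 + 4 + 8 + 9) / 5 = 39/5 = 7.8
  mean(X_2) = (4 + 5 + 7 + 8 + 3) / 5 = 27/5 = 5.4
  x̄ = (7.8, 5.4),  deviation x̄ - mu_0 = (7.8, 5.4) - (6, 8) = (1.8, -2.6).

Step 2 — sample covariance matrix, S[i,j] = (1/(n-1)) · Σ_k (x_{k,i} - mean_i) · (x_{k,j} - mean_j), divisor n-1 = 4:
  S[X_1,X_1] = ((1.2)·(1.2) + (1.2)·(1.2) + (-3.8)·(-3.8) + (0.2)·(0.2) + (1.2)·(1.2)) / 4 = 18.8/4 = 4.7
  S[X_1,X_2] = ((1.2)·(-1.4) + (1.2)·(-0.4) + (-3.8)·(1.6) + (0.2)·(2.6) + (1.2)·(-2.4)) / 4 = -10.6/4 = -2.65
  S[X_2,X_2] = ((-1.4)·(-1.4) + (-0.4)·(-0.4) + (1.6)·(1.6) + (2.6)·(2.6) + (-2.4)·(-2.4)) / 4 = 17.2/4 = 4.3
  S = [[4.7, -2.65],
 [-2.65, 4.3]].

Step 3 — invert S. det(S) = 4.7·4.3 - (-2.65)² = 13.1875.
  S^{-1} = (1/det) · [[d, -b], [-b, a]] = [[0.3261, 0.2009],
 [0.2009, 0.3564]].

Step 4 — quadratic form (x̄ - mu_0)^T · S^{-1} · (x̄ - mu_0):
  S^{-1} · (x̄ - mu_0) = (0.0645, -0.5649),
  (x̄ - mu_0)^T · [...] = (1.8)·(0.0645) + (-2.6)·(-0.5649) = 1.5848.

Step 5 — scale by n: T² = 5 · 1.5848 = 7.9242.

T² ≈ 7.9242


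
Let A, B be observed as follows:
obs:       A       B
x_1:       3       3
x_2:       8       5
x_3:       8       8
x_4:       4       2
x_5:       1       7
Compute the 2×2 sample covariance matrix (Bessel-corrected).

Step 1 — column means:
  mean(A) = (3 + 8 + 8 + 4 + 1) / 5 = 24/5 = 4.8
  mean(B) = (3 + 5 + 8 + 2 + 7) / 5 = 25/5 = 5

Step 2 — sample covariance S[i,j] = (1/(n-1)) · Σ_k (x_{k,i} - mean_i) · (x_{k,j} - mean_j), with n-1 = 4.
  S[A,A] = ((-1.8)·(-1.8) + (3.2)·(3.2) + (3.2)·(3.2) + (-0.8)·(-0.8) + (-3.8)·(-3.8)) / 4 = 38.8/4 = 9.7
  S[A,B] = ((-1.8)·(-2) + (3.2)·(0) + (3.2)·(3) + (-0.8)·(-3) + (-3.8)·(2)) / 4 = 8/4 = 2
  S[B,B] = ((-2)·(-2) + (0)·(0) + (3)·(3) + (-3)·(-3) + (2)·(2)) / 4 = 26/4 = 6.5

S is symmetric (S[j,i] = S[i,j]). Assembling:

S = [[9.7, 2],
 [2, 6.5]]


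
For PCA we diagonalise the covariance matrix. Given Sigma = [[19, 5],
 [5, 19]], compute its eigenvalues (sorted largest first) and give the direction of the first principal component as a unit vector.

Step 1 — characteristic polynomial of 2×2 Sigma:
  det(Sigma - λI) = λ² - trace · λ + det = 0.
  trace = 19 + 19 = 38, det = 19·19 - (5)² = 336.
Step 2 — discriminant:
  Δ = trace² - 4·det = 1444 - 1344 = 100.
Step 3 — eigenvalues:
  λ = (trace ± √Δ)/2 = (38 ± 10)/2,
  λ_1 = 24,  λ_2 = 14.

Step 4 — unit eigenvector for λ_1: solve (Sigma - λ_1 I)v = 0. First row:
  (19 - 24)·v_x + (5)·v_y = 0, i.e. (-5)·v_x + (5)·v_y = 0,
  so v ∝ (b, λ_1 - a) = (5, 5) = u.
  ||u|| = √((5)² + (5)²) = √(50) ≈ 7.0711,
  v_1 = u/||u|| ≈ (0.7071, 0.7071) (||v_1|| = 1).

λ_1 = 24,  λ_2 = 14;  v_1 ≈ (0.7071, 0.7071)


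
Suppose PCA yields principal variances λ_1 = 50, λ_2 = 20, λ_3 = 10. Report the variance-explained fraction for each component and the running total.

Step 1 — total variance = trace(Sigma) = Σ λ_i = 50 + 20 + 10 = 80.

Step 2 — fraction explained by component i = λ_i / Σ λ:
  PC1: 50/80 = 0.625
  PC2: 20/80 = 0.25
  PC3: 10/80 = 0.125

Step 3 — cumulative fraction after k components = (λ_1 + ... + λ_k) / Σ λ:
  k = 1: 50/80 = 0.625
  k = 2: (50 + 20)/80 = 70/80 = 0.875
  k = 3: (50 + 20 + 10)/80 = 80/80 = 1

Summary (fraction, with percent):

explained: PC1 0.625 (62.5%), PC2 0.25 (25%), PC3 0.125 (12.5%);  cumulative: 0.625, 0.875, 1


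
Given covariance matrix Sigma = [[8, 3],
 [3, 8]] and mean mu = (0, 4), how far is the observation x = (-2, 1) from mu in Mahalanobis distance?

Step 1 — centre the observation: (x - mu) = (-2, -3).

Step 2 — invert Sigma. det(Sigma) = 8·8 - (3)² = 55.
  Sigma^{-1} = (1/det) · [[d, -b], [-b, a]] = [[0.1455, -0.0545],
 [-0.0545, 0.1455]].

Step 3 — form the quadratic (x - mu)^T · Sigma^{-1} · (x - mu):
  Sigma^{-1} · (x - mu) = (-0.1273, -0.3273).
  (x - mu)^T · [Sigma^{-1} · (x - mu)] = (-2)·(-0.1273) + (-3)·(-0.3273) = 1.2364.

Step 4 — take square root: d = √(1.2364) ≈ 1.1119.

d(x, mu) = √(1.2364) ≈ 1.1119


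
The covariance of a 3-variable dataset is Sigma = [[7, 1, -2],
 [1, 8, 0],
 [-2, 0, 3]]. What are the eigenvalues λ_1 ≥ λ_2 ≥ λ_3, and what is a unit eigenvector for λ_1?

Step 1 — characteristic polynomial p(λ) = det(λI - Sigma) = λ³ - tr·λ² + c_1·λ - det, where tr = trace, c_1 = sum of the principal 2×2 minors, det = det(Sigma):
  tr = 7 + 8 + 3 = 18,
  c_1 = (7·8 - (1)²) + (7·3 - (-2)²) + (8·3 - (0)²) = 55 + 17 + 24 = 96,
  det = 7·(8·3 - (0)²) - (1)·((1)·3 - (0)·(-2)) + (-2)·((1)·(0) - 8·(-2)) = 7·(24) - (1)·(3) + (-2)·(16) = 133.
  So p(λ) = λ³ - 18λ² + 96λ - 133.
Step 2 — look for an integer root (rational root theorem: any rational root is an integer divisor of 133). Testing λ = 7:
  p(7) = 343 - 882 + 672 - 133 = 0  ✓
  Dividing out (λ - 7): p(λ) = (λ - 7)(λ² - 11λ + 19).
Step 3 — remaining eigenvalues from the quadratic λ² - 11λ + 19 = 0:
  Δ = 11² - 4·19 = 121 - 76 = 45,  λ = (11 ± √45)/2 = (11 ± 6.7082)/2 ≈ 8.8541 or 2.1459.
  Sorted: λ_1 = 8.8541,  λ_2 = 7,  λ_3 = 2.1459  (check: sum = 18 = tr ✓).

Step 4 — unit eigenvector for λ_1 ≈ 8.8541: v spans the null space of (Sigma - λ_1 I), whose rows are
  r_1 = (-1.8541, 1, -2),  r_2 = (1, -0.8541, 0),  r_3 = (-2, 0, -5.8541).
  v is orthogonal to every row, so take v ∝ r_1 × r_2 = ((1)·(0) - (-2)·(-0.8541), (-2)·(1) - (-1.8541)·(0), (-1.8541)·(-0.8541) - (1)·(1)) ≈ (-1.7082, -2, 0.5836).
  Rescale (multiply by -1 so the first nonzero entry is positive): u = (1.7082, 2, -0.5836).
  ||u|| = √((1.7082)² + (2)² + (-0.5836)²) = √(7.2585) ≈ 2.6942,  v_1 = u/||u|| ≈ (0.634, 0.7423, -0.2166) (||v_1|| = 1).

λ_1 = 8.8541,  λ_2 = 7,  λ_3 = 2.1459;  v_1 ≈ (0.634, 0.7423, -0.2166)


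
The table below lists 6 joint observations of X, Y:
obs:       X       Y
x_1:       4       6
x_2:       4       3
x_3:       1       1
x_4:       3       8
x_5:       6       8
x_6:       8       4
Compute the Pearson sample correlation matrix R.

Step 1 — column means:
  mean(X) = (4 + 4 + 1 + 3 + 6 + 8) / 6 = 26/6 = 4.3333
  mean(Y) = (6 + 3 + 1 + 8 + 8 + 4) / 6 = 30/6 = 5

Step 2 — sample variances and covariances s[i,j] = (1/(n-1)) · Σ_k (x_{k,i} - mean_i) · (x_{k,j} - mean_j), with n-1 = 5:
  s[X,X] = ((-0.3333)·(-0.3333) + (-0.3333)·(-0.3333) + (-3.3333)·(-3.3333) + (-1.3333)·(-1.3333) + (1.6667)·(1.6667) + (3.6667)·(3.6667)) / 5 = 29.3333/5 = 5.8667
  s[X,Y] = ((-0.3333)·(1) + (-0.3333)·(-2) + (-3.3333)·(-4) + (-1.3333)·(3) + (1.6667)·(3) + (3.6667)·(-1)) / 5 = 11/5 = 2.2
  s[Y,Y] = ((1)·(1) + (-2)·(-2) + (-4)·(-4) + (3)·(3) + (3)·(3) + (-1)·(-1)) / 5 = 40/5 = 8
  Sample standard deviations s_i = √(s[i,i]):
  s(X) = √(5.8667) = 2.4221
  s(Y) = √(8) = 2.8284

Step 3 — r_{ij} = s_{ij} / (s_i · s_j):
  r[X,X] = 1 (diagonal).
  r[X,Y] = 2.2 / (2.4221 · 2.8284) = 2.2 / 6.8508 = 0.3211
  r[Y,Y] = 1 (diagonal).

R is symmetric with unit diagonal. Assembling:

R = [[1, 0.3211],
 [0.3211, 1]]


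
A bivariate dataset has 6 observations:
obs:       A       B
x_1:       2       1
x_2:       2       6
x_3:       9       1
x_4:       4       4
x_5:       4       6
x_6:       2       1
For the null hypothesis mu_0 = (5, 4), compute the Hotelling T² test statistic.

Step 1 — sample mean vector:
  mean(A) = (2 + 2 + 9 + 4 + 4 + 2) / 6 = 23/6 = 3.8333
  mean(B) = (1 + 6 + 1 + 4 + 6 + 1) / 6 = 19/6 = 3.1667
  x̄ = (3.8333, 3.1667),  deviation x̄ - mu_0 = (3.8333, 3.1667) - (5, 4) = (-1.1667, -0.8333).

Step 2 — sample covariance matrix, S[i,j] = (1/(n-1)) · Σ_k (x_{k,i} - mean_i) · (x_{k,j} - mean_j), divisor n-1 = 5:
  S[A,A] = ((-1.8333)·(-1.8333) + (-1.8333)·(-1.8333) + (5.1667)·(5.1667) + (0.1667)·(0.1667) + (0.1667)·(0.1667) + (-1.8333)·(-1.8333)) / 5 = 36.8333/5 = 7.3667
  S[A,B] = ((-1.8333)·(-2.1667) + (-1.8333)·(2.8333) + (5.1667)·(-2.1667) + (0.1667)·(0.8333) + (0.1667)·(2.8333) + (-1.8333)·(-2.1667)) / 5 = -7.8333/5 = -1.5667
  S[B,B] = ((-2.1667)·(-2.1667) + (2.8333)·(2.8333) + (-2.1667)·(-2.1667) + (0.8333)·(0.8333) + (2.8333)·(2.8333) + (-2.1667)·(-2.1667)) / 5 = 30.8333/5 = 6.1667
  S = [[7.3667, -1.5667],
 [-1.5667, 6.1667]].

Step 3 — invert S. det(S) = 7.3667·6.1667 - (-1.5667)² = 42.9733.
  S^{-1} = (1/det) · [[d, -b], [-b, a]] = [[0.1435, 0.0365],
 [0.0365, 0.1714]].

Step 4 — quadratic form (x̄ - mu_0)^T · S^{-1} · (x̄ - mu_0):
  S^{-1} · (x̄ - mu_0) = (-0.1978, -0.1854),
  (x̄ - mu_0)^T · [...] = (-1.1667)·(-0.1978) + (-0.8333)·(-0.1854) = 0.3853.

Step 5 — scale by n: T² = 6 · 0.3853 = 2.3115.

T² ≈ 2.3115


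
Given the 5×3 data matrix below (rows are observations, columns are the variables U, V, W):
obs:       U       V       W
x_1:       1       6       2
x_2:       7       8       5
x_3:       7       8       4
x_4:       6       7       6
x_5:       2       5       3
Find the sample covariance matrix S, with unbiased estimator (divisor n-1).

Step 1 — column means:
  mean(U) = (1 + 7 + 7 + 6 + 2) / 5 = 23/5 = 4.6
  mean(V) = (6 + 8 + 8 + 7 + 5) / 5 = 34/5 = 6.8
  mean(W) = (2 + 5 + 4 + 6 + 3) / 5 = 20/5 = 4

Step 2 — sample covariance S[i,j] = (1/(n-1)) · Σ_k (x_{k,i} - mean_i) · (x_{k,j} - mean_j), with n-1 = 4.
  S[U,U] = ((-3.6)·(-3.6) + (2.4)·(2.4) + (2.4)·(2.4) + (1.4)·(1.4) + (-2.6)·(-2.6)) / 4 = 33.2/4 = 8.3
  S[U,V] = ((-3.6)·(-0.8) + (2.4)·(1.2) + (2.4)·(1.2) + (1.4)·(0.2) + (-2.6)·(-1.8)) / 4 = 13.6/4 = 3.4
  S[U,W] = ((-3.6)·(-2) + (2.4)·(1) + (2.4)·(0) + (1.4)·(2) + (-2.6)·(-1)) / 4 = 15/4 = 3.75
  S[V,V] = ((-0.8)·(-0.8) + (1.2)·(1.2) + (1.2)·(1.2) + (0.2)·(0.2) + (-1.8)·(-1.8)) / 4 = 6.8/4 = 1.7
  S[V,W] = ((-0.8)·(-2) + (1.2)·(1) + (1.2)·(0) + (0.2)·(2) + (-1.8)·(-1)) / 4 = 5/4 = 1.25
  S[W,W] = ((-2)·(-2) + (1)·(1) + (0)·(0) + (2)·(2) + (-1)·(-1)) / 4 = 10/4 = 2.5

S is symmetric (S[j,i] = S[i,j]). Assembling:

S = [[8.3, 3.4, 3.75],
 [3.4, 1.7, 1.25],
 [3.75, 1.25, 2.5]]


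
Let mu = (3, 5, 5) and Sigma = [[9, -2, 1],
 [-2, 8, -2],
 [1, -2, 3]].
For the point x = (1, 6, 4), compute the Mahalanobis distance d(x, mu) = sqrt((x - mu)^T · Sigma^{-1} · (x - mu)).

Step 1 — centre the observation: (x - mu) = (-2, 1, -1).

Step 2 — invert Sigma (cofactor / det for 3×3, or solve directly):
  Sigma^{-1} = [[0.119, 0.0238, -0.0238],
 [0.0238, 0.1548, 0.0952],
 [-0.0238, 0.0952, 0.4048]].

Step 3 — form the quadratic (x - mu)^T · Sigma^{-1} · (x - mu):
  Sigma^{-1} · (x - mu) = (-0.1905, 0.0119, -0.2619).
  (x - mu)^T · [Sigma^{-1} · (x - mu)] = (-2)·(-0.1905) + (1)·(0.0119) + (-1)·(-0.2619) = 0.6548.

Step 4 — take square root: d = √(0.6548) ≈ 0.8092.

d(x, mu) = √(0.6548) ≈ 0.8092


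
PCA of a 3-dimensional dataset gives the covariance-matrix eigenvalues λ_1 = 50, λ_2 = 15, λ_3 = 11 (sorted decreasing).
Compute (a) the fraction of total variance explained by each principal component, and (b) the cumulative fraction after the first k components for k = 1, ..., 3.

Step 1 — total variance = trace(Sigma) = Σ λ_i = 50 + 15 + 11 = 76.

Step 2 — fraction explained by component i = λ_i / Σ λ:
  PC1: 50/76 = 0.6579
  PC2: 15/76 = 0.1974
  PC3: 11/76 = 0.1447

Step 3 — cumulative fraction after k components = (λ_1 + ... + λ_k) / Σ λ:
  k = 1: 50/76 = 0.6579
  k = 2: (50 + 15)/76 = 65/76 = 0.8553
  k = 3: (50 + 15 + 11)/76 = 76/76 = 1

Summary (fraction, with percent):

explained: PC1 0.6579 (65.79%), PC2 0.1974 (19.74%), PC3 0.1447 (14.47%);  cumulative: 0.6579, 0.8553, 1


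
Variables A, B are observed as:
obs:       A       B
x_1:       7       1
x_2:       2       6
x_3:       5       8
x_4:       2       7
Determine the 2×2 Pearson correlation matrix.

Step 1 — column means:
  mean(A) = (7 + 2 + 5 + 2) / 4 = 16/4 = 4
  mean(B) = (1 + 6 + 8 + 7) / 4 = 22/4 = 5.5

Step 2 — sample variances and covariances s[i,j] = (1/(n-1)) · Σ_k (x_{k,i} - mean_i) · (x_{k,j} - mean_j), with n-1 = 3:
  s[A,A] = ((3)·(3) + (-2)·(-2) + (1)·(1) + (-2)·(-2)) / 3 = 18/3 = 6
  s[A,B] = ((3)·(-4.5) + (-2)·(0.5) + (1)·(2.5) + (-2)·(1.5)) / 3 = -15/3 = -5
  s[B,B] = ((-4.5)·(-4.5) + (0.5)·(0.5) + (2.5)·(2.5) + (1.5)·(1.5)) / 3 = 29/3 = 9.6667
  Sample standard deviations s_i = √(s[i,i]):
  s(A) = √(6) = 2.4495
  s(B) = √(9.6667) = 3.1091

Step 3 — r_{ij} = s_{ij} / (s_i · s_j):
  r[A,A] = 1 (diagonal).
  r[A,B] = -5 / (2.4495 · 3.1091) = -5 / 7.6158 = -0.6565
  r[B,B] = 1 (diagonal).

R is symmetric with unit diagonal. Assembling:

R = [[1, -0.6565],
 [-0.6565, 1]]


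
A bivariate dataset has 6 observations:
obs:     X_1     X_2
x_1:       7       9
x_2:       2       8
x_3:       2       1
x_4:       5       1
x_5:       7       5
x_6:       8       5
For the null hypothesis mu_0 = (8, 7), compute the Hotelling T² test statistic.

Step 1 — sample mean vector:
  mean(X_1) = (7 + 2 + 2 + 5 + 7 + 8) / 6 = 31/6 = 5.1667
  mean(X_2) = (9 + 8 + 1 + 1 + 5 + 5) / 6 = 29/6 = 4.8333
  x̄ = (5.1667, 4.8333),  deviation x̄ - mu_0 = (5.1667, 4.8333) - (8, 7) = (-2.8333, -2.1667).

Step 2 — sample covariance matrix, S[i,j] = (1/(n-1)) · Σ_k (x_{k,i} - mean_i) · (x_{k,j} - mean_j), divisor n-1 = 5:
  S[X_1,X_1] = ((1.8333)·(1.8333) + (-3.1667)·(-3.1667) + (-3.1667)·(-3.1667) + (-0.1667)·(-0.1667) + (1.8333)·(1.8333) + (2.8333)·(2.8333)) / 5 = 34.8333/5 = 6.9667
  S[X_1,X_2] = ((1.8333)·(4.1667) + (-3.1667)·(3.1667) + (-3.1667)·(-3.8333) + (-0.1667)·(-3.8333) + (1.8333)·(0.1667) + (2.8333)·(0.1667)) / 5 = 11.1667/5 = 2.2333
  S[X_2,X_2] = ((4.1667)·(4.1667) + (3.1667)·(3.1667) + (-3.8333)·(-3.8333) + (-3.8333)·(-3.8333) + (0.1667)·(0.1667) + (0.1667)·(0.1667)) / 5 = 56.8333/5 = 11.3667
  S = [[6.9667, 2.2333],
 [2.2333, 11.3667]].

Step 3 — invert S. det(S) = 6.9667·11.3667 - (2.2333)² = 74.2.
  S^{-1} = (1/det) · [[d, -b], [-b, a]] = [[0.1532, -0.0301],
 [-0.0301, 0.0939]].

Step 4 — quadratic form (x̄ - mu_0)^T · S^{-1} · (x̄ - mu_0):
  S^{-1} · (x̄ - mu_0) = (-0.3688, -0.1181),
  (x̄ - mu_0)^T · [...] = (-2.8333)·(-0.3688) + (-2.1667)·(-0.1181) = 1.301.

Step 5 — scale by n: T² = 6 · 1.301 = 7.8059.

T² ≈ 7.8059


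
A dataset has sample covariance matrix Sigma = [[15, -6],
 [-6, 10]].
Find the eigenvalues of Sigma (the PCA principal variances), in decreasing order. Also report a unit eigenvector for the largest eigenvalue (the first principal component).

Step 1 — characteristic polynomial of 2×2 Sigma:
  det(Sigma - λI) = λ² - trace · λ + det = 0.
  trace = 15 + 10 = 25, det = 15·10 - (-6)² = 114.
Step 2 — discriminant:
  Δ = trace² - 4·det = 625 - 456 = 169.
Step 3 — eigenvalues:
  λ = (trace ± √Δ)/2 = (25 ± 13)/2,
  λ_1 = 19,  λ_2 = 6.

Step 4 — unit eigenvector for λ_1: solve (Sigma - λ_1 I)v = 0. First row:
  (15 - 19)·v_x + (-6)·v_y = 0, i.e. (-4)·v_x + (-6)·v_y = 0,
  so v ∝ (b, λ_1 - a) = (-6, 4); multiply by -1 so the first entry is positive: u = (6, -4).
  ||u|| = √((6)² + (-4)²) = √(52) ≈ 7.2111,
  v_1 = u/||u|| ≈ (0.8321, -0.5547) (||v_1|| = 1).

λ_1 = 19,  λ_2 = 6;  v_1 ≈ (0.8321, -0.5547)


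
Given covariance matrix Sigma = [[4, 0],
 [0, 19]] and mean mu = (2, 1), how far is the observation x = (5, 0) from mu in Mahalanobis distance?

Step 1 — centre the observation: (x - mu) = (3, -1).

Step 2 — invert Sigma. det(Sigma) = 4·19 - (0)² = 76.
  Sigma^{-1} = (1/det) · [[d, -b], [-b, a]] = [[0.25, 0],
 [0, 0.0526]].

Step 3 — form the quadratic (x - mu)^T · Sigma^{-1} · (x - mu):
  Sigma^{-1} · (x - mu) = (0.75, -0.0526).
  (x - mu)^T · [Sigma^{-1} · (x - mu)] = (3)·(0.75) + (-1)·(-0.0526) = 2.3026.

Step 4 — take square root: d = √(2.3026) ≈ 1.5174.

d(x, mu) = √(2.3026) ≈ 1.5174


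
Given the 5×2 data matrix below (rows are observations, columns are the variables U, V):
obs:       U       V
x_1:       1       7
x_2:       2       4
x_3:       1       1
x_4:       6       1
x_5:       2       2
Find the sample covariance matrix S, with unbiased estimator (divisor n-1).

Step 1 — column means:
  mean(U) = (1 + 2 + 1 + 6 + 2) / 5 = 12/5 = 2.4
  mean(V) = (7 + 4 + 1 + 1 + 2) / 5 = 15/5 = 3

Step 2 — sample covariance S[i,j] = (1/(n-1)) · Σ_k (x_{k,i} - mean_i) · (x_{k,j} - mean_j), with n-1 = 4.
  S[U,U] = ((-1.4)·(-1.4) + (-0.4)·(-0.4) + (-1.4)·(-1.4) + (3.6)·(3.6) + (-0.4)·(-0.4)) / 4 = 17.2/4 = 4.3
  S[U,V] = ((-1.4)·(4) + (-0.4)·(1) + (-1.4)·(-2) + (3.6)·(-2) + (-0.4)·(-1)) / 4 = -10/4 = -2.5
  S[V,V] = ((4)·(4) + (1)·(1) + (-2)·(-2) + (-2)·(-2) + (-1)·(-1)) / 4 = 26/4 = 6.5

S is symmetric (S[j,i] = S[i,j]). Assembling:

S = [[4.3, -2.5],
 [-2.5, 6.5]]


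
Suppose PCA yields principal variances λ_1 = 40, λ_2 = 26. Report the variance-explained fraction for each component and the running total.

Step 1 — total variance = trace(Sigma) = Σ λ_i = 40 + 26 = 66.

Step 2 — fraction explained by component i = λ_i / Σ λ:
  PC1: 40/66 = 0.6061
  PC2: 26/66 = 0.3939

Step 3 — cumulative fraction after k components = (λ_1 + ... + λ_k) / Σ λ:
  k = 1: 40/66 = 0.6061
  k = 2: (40 + 26)/66 = 66/66 = 1

Summary (fraction, with percent):

explained: PC1 0.6061 (60.61%), PC2 0.3939 (39.39%);  cumulative: 0.6061, 1


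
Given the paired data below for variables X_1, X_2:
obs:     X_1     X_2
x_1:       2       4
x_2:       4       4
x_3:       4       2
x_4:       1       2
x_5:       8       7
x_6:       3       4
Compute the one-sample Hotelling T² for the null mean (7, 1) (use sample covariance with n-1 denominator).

Step 1 — sample mean vector:
  mean(X_1) = (2 + 4 + 4 + 1 + 8 + 3) / 6 = 22/6 = 3.6667
  mean(X_2) = (4 + 4 + 2 + 2 + 7 + 4) / 6 = 23/6 = 3.8333
  x̄ = (3.6667, 3.8333),  deviation x̄ - mu_0 = (3.6667, 3.8333) - (7, 1) = (-3.3333, 2.8333).

Step 2 — sample covariance matrix, S[i,j] = (1/(n-1)) · Σ_k (x_{k,i} - mean_i) · (x_{k,j} - mean_j), divisor n-1 = 5:
  S[X_1,X_1] = ((-1.6667)·(-1.6667) + (0.3333)·(0.3333) + (0.3333)·(0.3333) + (-2.6667)·(-2.6667) + (4.3333)·(4.3333) + (-0.6667)·(-0.6667)) / 5 = 29.3333/5 = 5.8667
  S[X_1,X_2] = ((-1.6667)·(0.1667) + (0.3333)·(0.1667) + (0.3333)·(-1.8333) + (-2.6667)·(-1.8333) + (4.3333)·(3.1667) + (-0.6667)·(0.1667)) / 5 = 17.6667/5 = 3.5333
  S[X_2,X_2] = ((0.1667)·(0.1667) + (0.1667)·(0.1667) + (-1.8333)·(-1.8333) + (-1.8333)·(-1.8333) + (3.1667)·(3.1667) + (0.1667)·(0.1667)) / 5 = 16.8333/5 = 3.3667
  S = [[5.8667, 3.5333],
 [3.5333, 3.3667]].

Step 3 — invert S. det(S) = 5.8667·3.3667 - (3.5333)² = 7.2667.
  S^{-1} = (1/det) · [[d, -b], [-b, a]] = [[0.4633, -0.4862],
 [-0.4862, 0.8073]].

Step 4 — quadratic form (x̄ - mu_0)^T · S^{-1} · (x̄ - mu_0):
  S^{-1} · (x̄ - mu_0) = (-2.922, 3.9083),
  (x̄ - mu_0)^T · [...] = (-3.3333)·(-2.922) + (2.8333)·(3.9083) = 20.8135.

Step 5 — scale by n: T² = 6 · 20.8135 = 124.8807.

T² ≈ 124.8807
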